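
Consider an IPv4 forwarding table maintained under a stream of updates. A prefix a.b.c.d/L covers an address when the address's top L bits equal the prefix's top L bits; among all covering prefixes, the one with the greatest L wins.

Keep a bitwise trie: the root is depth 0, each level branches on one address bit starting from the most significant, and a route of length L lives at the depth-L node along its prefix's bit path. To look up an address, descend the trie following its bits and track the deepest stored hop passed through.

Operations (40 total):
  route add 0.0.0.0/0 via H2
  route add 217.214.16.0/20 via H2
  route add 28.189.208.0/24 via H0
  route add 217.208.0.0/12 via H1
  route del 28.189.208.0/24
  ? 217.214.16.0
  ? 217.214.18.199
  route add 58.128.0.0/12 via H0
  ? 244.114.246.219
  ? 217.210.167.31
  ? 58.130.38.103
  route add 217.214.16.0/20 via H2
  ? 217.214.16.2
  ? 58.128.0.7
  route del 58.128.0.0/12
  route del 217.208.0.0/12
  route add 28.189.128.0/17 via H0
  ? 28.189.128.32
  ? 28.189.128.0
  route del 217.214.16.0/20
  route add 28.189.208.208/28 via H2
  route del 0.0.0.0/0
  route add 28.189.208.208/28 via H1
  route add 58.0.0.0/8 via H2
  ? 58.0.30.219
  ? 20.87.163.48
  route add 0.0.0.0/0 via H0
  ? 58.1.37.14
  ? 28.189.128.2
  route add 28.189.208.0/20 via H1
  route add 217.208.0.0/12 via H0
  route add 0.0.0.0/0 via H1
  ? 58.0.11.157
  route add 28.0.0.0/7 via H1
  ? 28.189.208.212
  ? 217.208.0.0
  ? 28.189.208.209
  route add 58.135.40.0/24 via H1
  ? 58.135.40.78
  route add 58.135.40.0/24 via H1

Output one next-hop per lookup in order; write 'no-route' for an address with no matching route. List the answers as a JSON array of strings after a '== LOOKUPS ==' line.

Trace:
  add 0.0.0.0/0 -> H2 at depth 0
  add 217.214.16.0/20 -> H2 at depth 20
  add 28.189.208.0/24 -> H0 at depth 24
  add 217.208.0.0/12 -> H1 at depth 12
  del 28.189.208.0/24 (clear depth 24)
  ? 217.214.16.0  path d0:H2→d1:-→d2:-→d3:-→d4:-→d5:-→d6:-→d7:-→d8:-→d9:-→d10:-→d11:-→d12:H1→d13:-→d14:-→d15:-→d16:-→d17:-→d18:-→d19:-→d20:H2  best=H2
  ? 217.214.18.199  path d0:H2→d1:-→d2:-→d3:-→d4:-→d5:-→d6:-→d7:-→d8:-→d9:-→d10:-→d11:-→d12:H1→d13:-→d14:-→d15:-→d16:-→d17:-→d18:-→d19:-→d20:H2  best=H2
  add 58.128.0.0/12 -> H0 at depth 12
  ? 244.114.246.219  path d0:H2→d1:-→d2:-  best=H2
  ? 217.210.167.31  path d0:H2→d1:-→d2:-→d3:-→d4:-→d5:-→d6:-→d7:-→d8:-→d9:-→d10:-→d11:-→d12:H1→d13:-  best=H1
  ? 58.130.38.103  path d0:H2→d1:-→d2:-→d3:-→d4:-→d5:-→d6:-→d7:-→d8:-→d9:-→d10:-→d11:-→d12:H0  best=H0
  add 217.214.16.0/20 -> H2 at depth 20
  ? 217.214.16.2  path d0:H2→d1:-→d2:-→d3:-→d4:-→d5:-→d6:-→d7:-→d8:-→d9:-→d10:-→d11:-→d12:H1→d13:-→d14:-→d15:-→d16:-→d17:-→d18:-→d19:-→d20:H2  best=H2
  ? 58.128.0.7  path d0:H2→d1:-→d2:-→d3:-→d4:-→d5:-→d6:-→d7:-→d8:-→d9:-→d10:-→d11:-→d12:H0  best=H0
  del 58.128.0.0/12 (clear depth 12)
  del 217.208.0.0/12 (clear depth 12)
  add 28.189.128.0/17 -> H0 at depth 17
  ? 28.189.128.32  path d0:H2→d1:-→d2:-→d3:-→d4:-→d5:-→d6:-→d7:-→d8:-→d9:-→d10:-→d11:-→d12:-→d13:-→d14:-→d15:-→d16:-→d17:H0  best=H0
  ? 28.189.128.0  path d0:H2→d1:-→d2:-→d3:-→d4:-→d5:-→d6:-→d7:-→d8:-→d9:-→d10:-→d11:-→d12:-→d13:-→d14:-→d15:-→d16:-→d17:H0  best=H0
  del 217.214.16.0/20 (clear depth 20)
  add 28.189.208.208/28 -> H2 at depth 28
  del 0.0.0.0/0 (clear depth 0)
  add 28.189.208.208/28 -> H1 at depth 28
  add 58.0.0.0/8 -> H2 at depth 8
  ? 58.0.30.219  path d0:-→d1:-→d2:-→d3:-→d4:-→d5:-→d6:-→d7:-→d8:H2  best=H2
  ? 20.87.163.48  path d0:-→d1:-→d2:-→d3:-→d4:-  best=no-route
  add 0.0.0.0/0 -> H0 at depth 0
  ? 58.1.37.14  path d0:H0→d1:-→d2:-→d3:-→d4:-→d5:-→d6:-→d7:-→d8:H2  best=H2
  ? 28.189.128.2  path d0:H0→d1:-→d2:-→d3:-→d4:-→d5:-→d6:-→d7:-→d8:-→d9:-→d10:-→d11:-→d12:-→d13:-→d14:-→d15:-→d16:-→d17:H0  best=H0
  add 28.189.208.0/20 -> H1 at depth 20
  add 217.208.0.0/12 -> H0 at depth 12
  add 0.0.0.0/0 -> H1 at depth 0
  ? 58.0.11.157  path d0:H1→d1:-→d2:-→d3:-→d4:-→d5:-→d6:-→d7:-→d8:H2  best=H2
  add 28.0.0.0/7 -> H1 at depth 7
  ? 28.189.208.212  path d0:H1→d1:-→d2:-→d3:-→d4:-→d5:-→d6:-→d7:H1→d8:-→d9:-→d10:-→d11:-→d12:-→d13:-→d14:-→d15:-→d16:-→d17:H0→d18:-→d19:-→d20:H1→d21:-→d22:-→d23:-→d24:-→d25:-→d26:-→d27:-→d28:H1  best=H1
  ? 217.208.0.0  path d0:H1→d1:-→d2:-→d3:-→d4:-→d5:-→d6:-→d7:-→d8:-→d9:-→d10:-→d11:-→d12:H0→d13:-  best=H0
  ? 28.189.208.209  path d0:H1→d1:-→d2:-→d3:-→d4:-→d5:-→d6:-→d7:H1→d8:-→d9:-→d10:-→d11:-→d12:-→d13:-→d14:-→d15:-→d16:-→d17:H0→d18:-→d19:-→d20:H1→d21:-→d22:-→d23:-→d24:-→d25:-→d26:-→d27:-→d28:H1  best=H1
  add 58.135.40.0/24 -> H1 at depth 24
  ? 58.135.40.78  path d0:H1→d1:-→d2:-→d3:-→d4:-→d5:-→d6:-→d7:-→d8:H2→d9:-→d10:-→d11:-→d12:-→d13:-→d14:-→d15:-→d16:-→d17:-→d18:-→d19:-→d20:-→d21:-→d22:-→d23:-→d24:H1  best=H1
  add 58.135.40.0/24 -> H1 at depth 24

== LOOKUPS ==
["H2","H2","H2","H1","H0","H2","H0","H0","H0","H2","no-route","H2","H0","H2","H1","H0","H1","H1"]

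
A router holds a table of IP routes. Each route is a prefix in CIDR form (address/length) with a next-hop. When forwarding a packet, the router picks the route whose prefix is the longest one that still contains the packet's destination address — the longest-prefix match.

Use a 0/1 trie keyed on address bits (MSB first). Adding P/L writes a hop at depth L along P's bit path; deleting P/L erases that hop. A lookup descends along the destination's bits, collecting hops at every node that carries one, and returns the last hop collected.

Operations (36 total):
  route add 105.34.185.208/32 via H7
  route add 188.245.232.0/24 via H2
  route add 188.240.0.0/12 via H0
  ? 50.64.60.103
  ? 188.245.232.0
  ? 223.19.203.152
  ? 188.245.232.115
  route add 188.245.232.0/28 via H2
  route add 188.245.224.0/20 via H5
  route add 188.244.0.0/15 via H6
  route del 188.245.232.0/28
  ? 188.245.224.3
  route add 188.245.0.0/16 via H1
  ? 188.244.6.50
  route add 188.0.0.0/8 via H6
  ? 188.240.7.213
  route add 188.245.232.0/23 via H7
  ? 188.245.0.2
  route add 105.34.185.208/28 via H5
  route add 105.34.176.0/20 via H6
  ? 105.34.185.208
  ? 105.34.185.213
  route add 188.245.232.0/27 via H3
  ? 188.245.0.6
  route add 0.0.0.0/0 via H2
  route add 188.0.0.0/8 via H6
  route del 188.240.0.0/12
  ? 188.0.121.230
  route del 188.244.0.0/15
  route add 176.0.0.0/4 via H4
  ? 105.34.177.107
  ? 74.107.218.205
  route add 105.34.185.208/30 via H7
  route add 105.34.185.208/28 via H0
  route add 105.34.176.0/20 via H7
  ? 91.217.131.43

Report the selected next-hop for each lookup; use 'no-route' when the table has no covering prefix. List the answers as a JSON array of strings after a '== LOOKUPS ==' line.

Apply in order:
  + 105.34.185.208/32 (H7) depth=32
  + 188.245.232.0/24 (H2) depth=24
  + 188.240.0.0/12 (H0) depth=12
  ? 50.64.60.103  path d0:-→d1:-  best=no-route
  ? 188.245.232.0  path d0:-→d1:-→d2:-→d3:-→d4:-→d5:-→d6:-→d7:-→d8:-→d9:-→d10:-→d11:-→d12:H0→d13:-→d14:-→d15:-→d16:-→d17:-→d18:-→d19:-→d20:-→d21:-→d22:-→d23:-→d24:H2  best=H2
  ? 223.19.203.152  path d0:-→d1:-  best=no-route
  ? 188.245.232.115  path d0:-→d1:-→d2:-→d3:-→d4:-→d5:-→d6:-→d7:-→d8:-→d9:-→d10:-→d11:-→d12:H0→d13:-→d14:-→d15:-→d16:-→d17:-→d18:-→d19:-→d20:-→d21:-→d22:-→d23:-→d24:H2  best=H2
  + 188.245.232.0/28 (H2) depth=28
  + 188.245.224.0/20 (H5) depth=20
  + 188.244.0.0/15 (H6) depth=15
  del 188.245.232.0/28 (clear depth 28)
  ? 188.245.224.3  path d0:-→d1:-→d2:-→d3:-→d4:-→d5:-→d6:-→d7:-→d8:-→d9:-→d10:-→d11:-→d12:H0→d13:-→d14:-→d15:H6→d16:-→d17:-→d18:-→d19:-→d20:H5  best=H5
  + 188.245.0.0/16 (H1) depth=16
  ? 188.244.6.50  path d0:-→d1:-→d2:-→d3:-→d4:-→d5:-→d6:-→d7:-→d8:-→d9:-→d10:-→d11:-→d12:H0→d13:-→d14:-→d15:H6  best=H6
  + 188.0.0.0/8 (H6) depth=8
  ? 188.240.7.213  path d0:-→d1:-→d2:-→d3:-→d4:-→d5:-→d6:-→d7:-→d8:H6→d9:-→d10:-→d11:-→d12:H0→d13:-  best=H0
  + 188.245.232.0/23 (H7) depth=23
  ? 188.245.0.2  path d0:-→d1:-→d2:-→d3:-→d4:-→d5:-→d6:-→d7:-→d8:H6→d9:-→d10:-→d11:-→d12:H0→d13:-→d14:-→d15:H6→d16:H1  best=H1
  + 105.34.185.208/28 (H5) depth=28
  + 105.34.176.0/20 (H6) depth=20
  ? 105.34.185.208  path d0:-→d1:-→d2:-→d3:-→d4:-→d5:-→d6:-→d7:-→d8:-→d9:-→d10:-→d11:-→d12:-→d13:-→d14:-→d15:-→d16:-→d17:-→d18:-→d19:-→d20:H6→d21:-→d22:-→d23:-→d24:-→d25:-→d26:-→d27:-→d28:H5→d29:-→d30:-→d31:-→d32:H7  best=H7
  ? 105.34.185.213  path d0:-→d1:-→d2:-→d3:-→d4:-→d5:-→d6:-→d7:-→d8:-→d9:-→d10:-→d11:-→d12:-→d13:-→d14:-→d15:-→d16:-→d17:-→d18:-→d19:-→d20:H6→d21:-→d22:-→d23:-→d24:-→d25:-→d26:-→d27:-→d28:H5→d29:-  best=H5
  + 188.245.232.0/27 (H3) depth=27
  ? 188.245.0.6  path d0:-→d1:-→d2:-→d3:-→d4:-→d5:-→d6:-→d7:-→d8:H6→d9:-→d10:-→d11:-→d12:H0→d13:-→d14:-→d15:H6→d16:H1  best=H1
  + 0.0.0.0/0 (H2) depth=0
  + 188.0.0.0/8 (H6) depth=8
  del 188.240.0.0/12 (clear depth 12)
  ? 188.0.121.230  path d0:H2→d1:-→d2:-→d3:-→d4:-→d5:-→d6:-→d7:-→d8:H6  best=H6
  del 188.244.0.0/15 (clear depth 15)
  + 176.0.0.0/4 (H4) depth=4
  ? 105.34.177.107  path d0:H2→d1:-→d2:-→d3:-→d4:-→d5:-→d6:-→d7:-→d8:-→d9:-→d10:-→d11:-→d12:-→d13:-→d14:-→d15:-→d16:-→d17:-→d18:-→d19:-→d20:H6  best=H6
  ? 74.107.218.205  path d0:H2→d1:-→d2:-  best=H2
  + 105.34.185.208/30 (H7) depth=30
  + 105.34.185.208/28 (H0) depth=28
  + 105.34.176.0/20 (H7) depth=20
  ? 91.217.131.43  path d0:H2→d1:-→d2:-  best=H2

== LOOKUPS ==
["no-route","H2","no-route","H2","H5","H6","H0","H1","H7","H5","H1","H6","H6","H2","H2"]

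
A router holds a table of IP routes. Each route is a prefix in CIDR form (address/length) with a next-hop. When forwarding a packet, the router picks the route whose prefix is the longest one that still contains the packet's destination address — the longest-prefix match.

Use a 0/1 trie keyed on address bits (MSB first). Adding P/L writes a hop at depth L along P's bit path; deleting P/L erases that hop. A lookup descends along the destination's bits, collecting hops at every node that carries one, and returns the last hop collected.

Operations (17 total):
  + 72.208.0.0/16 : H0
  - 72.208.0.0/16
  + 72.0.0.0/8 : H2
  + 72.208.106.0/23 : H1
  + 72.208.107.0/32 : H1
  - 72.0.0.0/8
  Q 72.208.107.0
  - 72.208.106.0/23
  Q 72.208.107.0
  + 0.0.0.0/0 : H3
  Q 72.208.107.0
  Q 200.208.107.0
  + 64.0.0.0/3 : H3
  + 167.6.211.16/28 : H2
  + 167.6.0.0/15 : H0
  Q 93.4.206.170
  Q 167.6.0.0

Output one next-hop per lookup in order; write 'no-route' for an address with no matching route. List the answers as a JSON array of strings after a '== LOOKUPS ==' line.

Trace:
  add 72.208.0.0/16 -> H0 at depth 16
  - 72.208.0.0/16 clear@16
  add 72.0.0.0/8 -> H2 at depth 8
  add 72.208.106.0/23 -> H1 at depth 23
  add 72.208.107.0/32 -> H1 at depth 32
  - 72.0.0.0/8 clear@8
  Q 72.208.107.0: descend 01001000110100000110101100000000 ; hops seen [H1,H1] ; pick H1
  - 72.208.106.0/23 clear@23
  Q 72.208.107.0: descend 01001000110100000110101100000000 ; hops seen [H1] ; pick H1
  add 0.0.0.0/0 -> H3 at depth 0
  Q 72.208.107.0: descend 01001000110100000110101100000000 ; hops seen [H3,H1] ; pick H1
  Q 200.208.107.0: descend ε ; hops seen [H3] ; pick H3
  add 64.0.0.0/3 -> H3 at depth 3
  add 167.6.211.16/28 -> H2 at depth 28
  add 167.6.0.0/15 -> H0 at depth 15
  Q 93.4.206.170: descend 010 ; hops seen [H3,H3] ; pick H3
  Q 167.6.0.0: descend 1010011100000110 ; hops seen [H3,H0] ; pick H0

== LOOKUPS ==
["H1","H1","H1","H3","H3","H0"]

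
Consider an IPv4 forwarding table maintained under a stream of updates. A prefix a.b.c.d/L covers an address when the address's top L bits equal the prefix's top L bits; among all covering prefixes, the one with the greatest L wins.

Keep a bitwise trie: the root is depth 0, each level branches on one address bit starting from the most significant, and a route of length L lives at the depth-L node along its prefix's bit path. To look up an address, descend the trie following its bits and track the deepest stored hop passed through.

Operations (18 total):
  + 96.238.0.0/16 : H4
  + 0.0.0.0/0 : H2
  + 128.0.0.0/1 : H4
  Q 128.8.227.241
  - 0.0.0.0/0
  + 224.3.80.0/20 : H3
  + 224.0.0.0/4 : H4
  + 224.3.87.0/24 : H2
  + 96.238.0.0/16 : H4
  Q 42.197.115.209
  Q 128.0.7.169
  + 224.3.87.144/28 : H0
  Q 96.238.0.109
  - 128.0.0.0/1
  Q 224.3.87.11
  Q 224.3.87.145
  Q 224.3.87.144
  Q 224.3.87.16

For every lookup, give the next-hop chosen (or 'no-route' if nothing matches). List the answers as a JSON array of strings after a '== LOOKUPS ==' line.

Apply in order:
  add 96.238.0.0/16 -> H4 at depth 16
  add 0.0.0.0/0 -> H2 at depth 0
  add 128.0.0.0/1 -> H4 at depth 1
  lookup 128.8.227.241: bits 1 walk d0:H2→d1:H4 -> H4
  del 0.0.0.0/0 (clear depth 0)
  add 224.3.80.0/20 -> H3 at depth 20
  add 224.0.0.0/4 -> H4 at depth 4
  add 224.3.87.0/24 -> H2 at depth 24
  add 96.238.0.0/16 -> H4 at depth 16
  lookup 42.197.115.209: bits 0 walk d0:-→d1:- -> no-route
  lookup 128.0.7.169: bits 1 walk d0:-→d1:H4 -> H4
  add 224.3.87.144/28 -> H0 at depth 28
  lookup 96.238.0.109: bits 0110000011101110 walk d0:-→d1:-→d2:-→d3:-→d4:-→d5:-→d6:-→d7:-→d8:-→d9:-→d10:-→d11:-→d12:-→d13:-→d14:-→d15:-→d16:H4 -> H4
  del 128.0.0.0/1 (clear depth 1)
  lookup 224.3.87.11: bits 111000000000001101010111 walk d0:-→d1:-→d2:-→d3:-→d4:H4→d5:-→d6:-→d7:-→d8:-→d9:-→d10:-→d11:-→d12:-→d13:-→d14:-→d15:-→d16:-→d17:-→d18:-→d19:-→d20:H3→d21:-→d22:-→d23:-→d24:H2 -> H2
  lookup 224.3.87.145: bits 1110000000000011010101111001 walk d0:-→d1:-→d2:-→d3:-→d4:H4→d5:-→d6:-→d7:-→d8:-→d9:-→d10:-→d11:-→d12:-→d13:-→d14:-→d15:-→d16:-→d17:-→d18:-→d19:-→d20:H3→d21:-→d22:-→d23:-→d24:H2→d25:-→d26:-→d27:-→d28:H0 -> H0
  lookup 224.3.87.144: bits 1110000000000011010101111001 walk d0:-→d1:-→d2:-→d3:-→d4:H4→d5:-→d6:-→d7:-→d8:-→d9:-→d10:-→d11:-→d12:-→d13:-→d14:-→d15:-→d16:-→d17:-→d18:-→d19:-→d20:H3→d21:-→d22:-→d23:-→d24:H2→d25:-→d26:-→d27:-→d28:H0 -> H0
  lookup 224.3.87.16: bits 111000000000001101010111 walk d0:-→d1:-→d2:-→d3:-→d4:H4→d5:-→d6:-→d7:-→d8:-→d9:-→d10:-→d11:-→d12:-→d13:-→d14:-→d15:-→d16:-→d17:-→d18:-→d19:-→d20:H3→d21:-→d22:-→d23:-→d24:H2 -> H2

== LOOKUPS ==
["H4","no-route","H4","H4","H2","H0","H0","H2"]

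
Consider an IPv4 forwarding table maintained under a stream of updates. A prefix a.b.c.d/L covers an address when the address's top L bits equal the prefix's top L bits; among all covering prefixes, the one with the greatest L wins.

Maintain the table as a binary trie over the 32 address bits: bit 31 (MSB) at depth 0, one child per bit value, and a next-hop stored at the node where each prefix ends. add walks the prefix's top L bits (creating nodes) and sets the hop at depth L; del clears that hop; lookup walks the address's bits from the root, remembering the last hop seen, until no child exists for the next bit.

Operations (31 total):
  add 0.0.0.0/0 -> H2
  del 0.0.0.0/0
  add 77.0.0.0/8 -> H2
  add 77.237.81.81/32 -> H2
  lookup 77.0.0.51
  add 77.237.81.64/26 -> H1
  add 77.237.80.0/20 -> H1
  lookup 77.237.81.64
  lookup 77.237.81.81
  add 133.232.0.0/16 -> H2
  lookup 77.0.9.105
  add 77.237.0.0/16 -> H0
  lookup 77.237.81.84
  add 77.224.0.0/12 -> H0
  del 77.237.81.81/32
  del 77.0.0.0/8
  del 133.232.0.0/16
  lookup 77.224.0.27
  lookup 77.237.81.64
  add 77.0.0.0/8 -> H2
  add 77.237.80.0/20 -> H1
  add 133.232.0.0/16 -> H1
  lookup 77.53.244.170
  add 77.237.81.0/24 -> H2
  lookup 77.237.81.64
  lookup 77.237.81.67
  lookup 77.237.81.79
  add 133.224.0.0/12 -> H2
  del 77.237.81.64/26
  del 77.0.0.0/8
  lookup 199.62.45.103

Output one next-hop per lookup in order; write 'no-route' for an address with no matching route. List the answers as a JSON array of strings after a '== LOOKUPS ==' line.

Process each operation:
  + 0.0.0.0/0 (H2) depth=0
  del 0.0.0.0/0 (clear depth 0)
  + 77.0.0.0/8 (H2) depth=8
  + 77.237.81.81/32 (H2) depth=32
  Q 77.0.0.51: descend 01001101 ; hops seen [H2] ; pick H2
  + 77.237.81.64/26 (H1) depth=26
  + 77.237.80.0/20 (H1) depth=20
  Q 77.237.81.64: descend 010011011110110101010001010 ; hops seen [H2,H1,H1] ; pick H1
  Q 77.237.81.81: descend 01001101111011010101000101010001 ; hops seen [H2,H1,H1,H2] ; pick H2
  + 133.232.0.0/16 (H2) depth=16
  Q 77.0.9.105: descend 01001101 ; hops seen [H2] ; pick H2
  + 77.237.0.0/16 (H0) depth=16
  Q 77.237.81.84: descend 01001101111011010101000101010 ; hops seen [H2,H0,H1,H1] ; pick H1
  + 77.224.0.0/12 (H0) depth=12
  del 77.237.81.81/32 (clear depth 32)
  del 77.0.0.0/8 (clear depth 8)
  del 133.232.0.0/16 (clear depth 16)
  Q 77.224.0.27: descend 010011011110 ; hops seen [H0] ; pick H0
  Q 77.237.81.64: descend 010011011110110101010001010 ; hops seen [H0,H0,H1,H1] ; pick H1
  + 77.0.0.0/8 (H2) depth=8
  + 77.237.80.0/20 (H1) depth=20
  + 133.232.0.0/16 (H1) depth=16
  Q 77.53.244.170: descend 01001101 ; hops seen [H2] ; pick H2
  + 77.237.81.0/24 (H2) depth=24
  Q 77.237.81.64: descend 010011011110110101010001010 ; hops seen [H2,H0,H0,H1,H2,H1] ; pick H1
  Q 77.237.81.67: descend 010011011110110101010001010 ; hops seen [H2,H0,H0,H1,H2,H1] ; pick H1
  Q 77.237.81.79: descend 010011011110110101010001010 ; hops seen [H2,H0,H0,H1,H2,H1] ; pick H1
  + 133.224.0.0/12 (H2) depth=12
  del 77.237.81.64/26 (clear depth 26)
  del 77.0.0.0/8 (clear depth 8)
  Q 199.62.45.103: descend 1 ; hops seen [∅] ; pick no-route

== LOOKUPS ==
["H2","H1","H2","H2","H1","H0","H1","H2","H1","H1","H1","no-route"]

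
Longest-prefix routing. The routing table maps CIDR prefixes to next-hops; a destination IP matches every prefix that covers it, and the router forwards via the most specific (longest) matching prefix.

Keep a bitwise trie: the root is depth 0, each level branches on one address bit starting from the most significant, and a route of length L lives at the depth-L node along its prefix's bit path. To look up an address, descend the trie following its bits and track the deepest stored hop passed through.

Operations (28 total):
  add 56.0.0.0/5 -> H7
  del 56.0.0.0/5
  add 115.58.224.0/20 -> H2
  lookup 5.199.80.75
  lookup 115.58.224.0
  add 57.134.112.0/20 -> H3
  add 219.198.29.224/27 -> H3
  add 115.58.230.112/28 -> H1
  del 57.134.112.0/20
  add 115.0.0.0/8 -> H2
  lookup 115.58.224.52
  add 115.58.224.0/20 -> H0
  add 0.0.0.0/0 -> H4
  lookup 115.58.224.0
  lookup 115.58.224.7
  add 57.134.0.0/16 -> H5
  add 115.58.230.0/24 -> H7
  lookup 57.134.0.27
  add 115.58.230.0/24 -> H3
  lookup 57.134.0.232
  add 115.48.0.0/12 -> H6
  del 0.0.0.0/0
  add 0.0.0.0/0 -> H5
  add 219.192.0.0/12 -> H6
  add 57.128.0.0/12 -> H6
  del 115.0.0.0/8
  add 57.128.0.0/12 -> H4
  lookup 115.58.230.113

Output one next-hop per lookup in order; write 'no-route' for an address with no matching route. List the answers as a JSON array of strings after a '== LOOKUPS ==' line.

Apply in order:
  + 56.0.0.0/5 (H7) depth=5
  - 56.0.0.0/5 clear@5
  + 115.58.224.0/20 (H2) depth=20
  Q 5.199.80.75: descend 00 ; hops seen [∅] ; pick no-route
  Q 115.58.224.0: descend 01110011001110101110 ; hops seen [H2] ; pick H2
  + 57.134.112.0/20 (H3) depth=20
  + 219.198.29.224/27 (H3) depth=27
  + 115.58.230.112/28 (H1) depth=28
  - 57.134.112.0/20 clear@20
  + 115.0.0.0/8 (H2) depth=8
  Q 115.58.224.52: descend 011100110011101011100 ; hops seen [H2,H2] ; pick H2
  + 115.58.224.0/20 (H0) depth=20
  + 0.0.0.0/0 (H4) depth=0
  Q 115.58.224.0: descend 011100110011101011100 ; hops seen [H4,H2,H0] ; pick H0
  Q 115.58.224.7: descend 011100110011101011100 ; hops seen [H4,H2,H0] ; pick H0
  + 57.134.0.0/16 (H5) depth=16
  + 115.58.230.0/24 (H7) depth=24
  Q 57.134.0.27: descend 00111001100001100 ; hops seen [H4,H5] ; pick H5
  + 115.58.230.0/24 (H3) depth=24
  Q 57.134.0.232: descend 00111001100001100 ; hops seen [H4,H5] ; pick H5
  + 115.48.0.0/12 (H6) depth=12
  - 0.0.0.0/0 clear@0
  + 0.0.0.0/0 (H5) depth=0
  + 219.192.0.0/12 (H6) depth=12
  + 57.128.0.0/12 (H6) depth=12
  - 115.0.0.0/8 clear@8
  + 57.128.0.0/12 (H4) depth=12
  Q 115.58.230.113: descend 0111001100111010111001100111 ; hops seen [H5,H6,H0,H3,H1] ; pick H1

== LOOKUPS ==
["no-route","H2","H2","H0","H0","H5","H5","H1"]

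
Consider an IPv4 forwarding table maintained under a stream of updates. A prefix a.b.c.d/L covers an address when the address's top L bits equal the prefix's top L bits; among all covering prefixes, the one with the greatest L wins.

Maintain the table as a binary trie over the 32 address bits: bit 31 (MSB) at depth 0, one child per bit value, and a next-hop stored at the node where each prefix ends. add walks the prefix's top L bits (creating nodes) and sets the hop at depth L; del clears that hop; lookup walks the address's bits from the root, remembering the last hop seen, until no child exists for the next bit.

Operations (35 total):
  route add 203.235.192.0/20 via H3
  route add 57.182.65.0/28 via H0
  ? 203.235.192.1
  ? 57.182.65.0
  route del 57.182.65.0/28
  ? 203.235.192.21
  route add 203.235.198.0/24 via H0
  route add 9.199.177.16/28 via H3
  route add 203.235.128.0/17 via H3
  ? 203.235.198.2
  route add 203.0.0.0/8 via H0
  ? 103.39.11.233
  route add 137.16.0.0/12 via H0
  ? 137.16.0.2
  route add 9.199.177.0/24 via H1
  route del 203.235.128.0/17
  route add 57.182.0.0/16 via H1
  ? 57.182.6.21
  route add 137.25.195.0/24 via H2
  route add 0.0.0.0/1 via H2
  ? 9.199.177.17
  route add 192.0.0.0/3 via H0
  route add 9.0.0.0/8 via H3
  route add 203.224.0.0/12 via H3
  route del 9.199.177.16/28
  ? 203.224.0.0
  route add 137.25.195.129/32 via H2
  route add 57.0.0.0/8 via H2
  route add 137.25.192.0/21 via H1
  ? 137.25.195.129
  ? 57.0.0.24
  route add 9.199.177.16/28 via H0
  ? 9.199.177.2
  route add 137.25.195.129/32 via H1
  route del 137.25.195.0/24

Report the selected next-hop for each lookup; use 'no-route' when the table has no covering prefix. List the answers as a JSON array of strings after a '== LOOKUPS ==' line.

Trace:
  + 203.235.192.0/20 (H3) depth=20
  + 57.182.65.0/28 (H0) depth=28
  Q 203.235.192.1: descend 11001011111010111100 ; hops seen [H3] ; pick H3
  Q 57.182.65.0: descend 0011100110110110010000010000 ; hops seen [H0] ; pick H0
  del 57.182.65.0/28 (clear depth 28)
  Q 203.235.192.21: descend 11001011111010111100 ; hops seen [H3] ; pick H3
  + 203.235.198.0/24 (H0) depth=24
  + 9.199.177.16/28 (H3) depth=28
  + 203.235.128.0/17 (H3) depth=17
  Q 203.235.198.2: descend 110010111110101111000110 ; hops seen [H3,H3,H0] ; pick H0
  + 203.0.0.0/8 (H0) depth=8
  Q 103.39.11.233: descend 0 ; hops seen [∅] ; pick no-route
  + 137.16.0.0/12 (H0) depth=12
  Q 137.16.0.2: descend 100010010001 ; hops seen [H0] ; pick H0
  + 9.199.177.0/24 (H1) depth=24
  del 203.235.128.0/17 (clear depth 17)
  + 57.182.0.0/16 (H1) depth=16
  Q 57.182.6.21: descend 00111001101101100 ; hops seen [H1] ; pick H1
  + 137.25.195.0/24 (H2) depth=24
  + 0.0.0.0/1 (H2) depth=1
  Q 9.199.177.17: descend 0000100111000111101100010001 ; hops seen [H2,H1,H3] ; pick H3
  + 192.0.0.0/3 (H0) depth=3
  + 9.0.0.0/8 (H3) depth=8
  + 203.224.0.0/12 (H3) depth=12
  del 9.199.177.16/28 (clear depth 28)
  Q 203.224.0.0: descend 110010111110 ; hops seen [H0,H0,H3] ; pick H3
  + 137.25.195.129/32 (H2) depth=32
  + 57.0.0.0/8 (H2) depth=8
  + 137.25.192.0/21 (H1) depth=21
  Q 137.25.195.129: descend 10001001000110011100001110000001 ; hops seen [H0,H1,H2,H2] ; pick H2
  Q 57.0.0.24: descend 00111001 ; hops seen [H2,H2] ; pick H2
  + 9.199.177.16/28 (H0) depth=28
  Q 9.199.177.2: descend 000010011100011110110001000 ; hops seen [H2,H3,H1] ; pick H1
  + 137.25.195.129/32 (H1) depth=32
  del 137.25.195.0/24 (clear depth 24)

== LOOKUPS ==
["H3","H0","H3","H0","no-route","H0","H1","H3","H3","H2","H2","H1"]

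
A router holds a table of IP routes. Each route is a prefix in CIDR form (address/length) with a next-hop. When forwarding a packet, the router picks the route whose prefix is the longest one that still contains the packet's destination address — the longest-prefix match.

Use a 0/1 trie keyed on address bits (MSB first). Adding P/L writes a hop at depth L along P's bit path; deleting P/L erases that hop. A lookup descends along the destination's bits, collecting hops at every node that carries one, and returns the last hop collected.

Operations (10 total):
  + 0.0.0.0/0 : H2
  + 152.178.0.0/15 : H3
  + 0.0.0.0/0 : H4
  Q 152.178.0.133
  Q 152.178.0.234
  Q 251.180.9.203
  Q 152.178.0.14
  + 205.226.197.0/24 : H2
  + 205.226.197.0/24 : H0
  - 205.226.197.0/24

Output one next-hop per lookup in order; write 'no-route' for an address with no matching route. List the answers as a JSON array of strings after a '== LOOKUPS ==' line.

Apply in order:
  + 0.0.0.0/0 (H2) depth=0
  + 152.178.0.0/15 (H3) depth=15
  + 0.0.0.0/0 (H4) depth=0
  Q 152.178.0.133: descend 100110001011001 ; hops seen [H4,H3] ; pick H3
  Q 152.178.0.234: descend 100110001011001 ; hops seen [H4,H3] ; pick H3
  Q 251.180.9.203: descend 1 ; hops seen [H4] ; pick H4
  Q 152.178.0.14: descend 100110001011001 ; hops seen [H4,H3] ; pick H3
  + 205.226.197.0/24 (H2) depth=24
  + 205.226.197.0/24 (H0) depth=24
  del 205.226.197.0/24 (clear depth 24)

== LOOKUPS ==
["H3","H3","H4","H3"]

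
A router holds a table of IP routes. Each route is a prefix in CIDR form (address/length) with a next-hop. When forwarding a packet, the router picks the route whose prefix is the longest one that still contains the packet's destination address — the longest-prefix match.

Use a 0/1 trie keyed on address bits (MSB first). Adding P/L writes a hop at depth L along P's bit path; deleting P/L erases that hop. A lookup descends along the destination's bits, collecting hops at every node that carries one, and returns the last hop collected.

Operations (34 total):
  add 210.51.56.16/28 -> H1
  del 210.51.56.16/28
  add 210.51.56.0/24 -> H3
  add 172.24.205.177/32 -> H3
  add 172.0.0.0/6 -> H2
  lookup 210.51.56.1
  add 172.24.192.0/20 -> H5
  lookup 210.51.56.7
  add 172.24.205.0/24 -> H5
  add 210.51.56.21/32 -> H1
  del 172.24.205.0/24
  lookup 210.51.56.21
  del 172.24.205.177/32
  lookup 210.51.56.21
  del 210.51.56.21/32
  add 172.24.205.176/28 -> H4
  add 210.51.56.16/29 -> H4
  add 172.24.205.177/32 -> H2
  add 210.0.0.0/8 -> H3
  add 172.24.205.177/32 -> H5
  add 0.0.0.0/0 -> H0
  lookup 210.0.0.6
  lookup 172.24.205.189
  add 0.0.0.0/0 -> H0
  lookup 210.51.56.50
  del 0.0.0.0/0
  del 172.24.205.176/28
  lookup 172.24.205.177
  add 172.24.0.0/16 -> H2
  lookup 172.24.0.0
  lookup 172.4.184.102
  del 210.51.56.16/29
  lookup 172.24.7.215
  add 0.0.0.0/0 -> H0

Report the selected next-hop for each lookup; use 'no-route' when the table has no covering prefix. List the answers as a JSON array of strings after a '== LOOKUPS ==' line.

Apply in order:
  add 210.51.56.16/28 -> H1 at depth 28
  - 210.51.56.16/28 clear@28
  add 210.51.56.0/24 -> H3 at depth 24
  add 172.24.205.177/32 -> H3 at depth 32
  add 172.0.0.0/6 -> H2 at depth 6
  ? 210.51.56.1  path d0:-→d1:-→d2:-→d3:-→d4:-→d5:-→d6:-→d7:-→d8:-→d9:-→d10:-→d11:-→d12:-→d13:-→d14:-→d15:-→d16:-→d17:-→d18:-→d19:-→d20:-→d21:-→d22:-→d23:-→d24:H3→d25:-→d26:-→d27:-  best=H3
  add 172.24.192.0/20 -> H5 at depth 20
  ? 210.51.56.7  path d0:-→d1:-→d2:-→d3:-→d4:-→d5:-→d6:-→d7:-→d8:-→d9:-→d10:-→d11:-→d12:-→d13:-→d14:-→d15:-→d16:-→d17:-→d18:-→d19:-→d20:-→d21:-→d22:-→d23:-→d24:H3→d25:-→d26:-→d27:-  best=H3
  add 172.24.205.0/24 -> H5 at depth 24
  add 210.51.56.21/32 -> H1 at depth 32
  - 172.24.205.0/24 clear@24
  ? 210.51.56.21  path d0:-→d1:-→d2:-→d3:-→d4:-→d5:-→d6:-→d7:-→d8:-→d9:-→d10:-→d11:-→d12:-→d13:-→d14:-→d15:-→d16:-→d17:-→d18:-→d19:-→d20:-→d21:-→d22:-→d23:-→d24:H3→d25:-→d26:-→d27:-→d28:-→d29:-→d30:-→d31:-→d32:H1  best=H1
  - 172.24.205.177/32 clear@32
  ? 210.51.56.21  path d0:-→d1:-→d2:-→d3:-→d4:-→d5:-→d6:-→d7:-→d8:-→d9:-→d10:-→d11:-→d12:-→d13:-→d14:-→d15:-→d16:-→d17:-→d18:-→d19:-→d20:-→d21:-→d22:-→d23:-→d24:H3→d25:-→d26:-→d27:-→d28:-→d29:-→d30:-→d31:-→d32:H1  best=H1
  - 210.51.56.21/32 clear@32
  add 172.24.205.176/28 -> H4 at depth 28
  add 210.51.56.16/29 -> H4 at depth 29
  add 172.24.205.177/32 -> H2 at depth 32
  add 210.0.0.0/8 -> H3 at depth 8
  add 172.24.205.177/32 -> H5 at depth 32
  add 0.0.0.0/0 -> H0 at depth 0
  ? 210.0.0.6  path d0:H0→d1:-→d2:-→d3:-→d4:-→d5:-→d6:-→d7:-→d8:H3→d9:-→d10:-  best=H3
  ? 172.24.205.189  path d0:H0→d1:-→d2:-→d3:-→d4:-→d5:-→d6:H2→d7:-→d8:-→d9:-→d10:-→d11:-→d12:-→d13:-→d14:-→d15:-→d16:-→d17:-→d18:-→d19:-→d20:H5→d21:-→d22:-→d23:-→d24:-→d25:-→d26:-→d27:-→d28:H4  best=H4
  add 0.0.0.0/0 -> H0 at depth 0
  ? 210.51.56.50  path d0:H0→d1:-→d2:-→d3:-→d4:-→d5:-→d6:-→d7:-→d8:H3→d9:-→d10:-→d11:-→d12:-→d13:-→d14:-→d15:-→d16:-→d17:-→d18:-→d19:-→d20:-→d21:-→d22:-→d23:-→d24:H3→d25:-→d26:-  best=H3
  - 0.0.0.0/0 clear@0
  - 172.24.205.176/28 clear@28
  ? 172.24.205.177  path d0:-→d1:-→d2:-→d3:-→d4:-→d5:-→d6:H2→d7:-→d8:-→d9:-→d10:-→d11:-→d12:-→d13:-→d14:-→d15:-→d16:-→d17:-→d18:-→d19:-→d20:H5→d21:-→d22:-→d23:-→d24:-→d25:-→d26:-→d27:-→d28:-→d29:-→d30:-→d31:-→d32:H5  best=H5
  add 172.24.0.0/16 -> H2 at depth 16
  ? 172.24.0.0  path d0:-→d1:-→d2:-→d3:-→d4:-→d5:-→d6:H2→d7:-→d8:-→d9:-→d10:-→d11:-→d12:-→d13:-→d14:-→d15:-→d16:H2  best=H2
  ? 172.4.184.102  path d0:-→d1:-→d2:-→d3:-→d4:-→d5:-→d6:H2→d7:-→d8:-→d9:-→d10:-→d11:-  best=H2
  - 210.51.56.16/29 clear@29
  ? 172.24.7.215  path d0:-→d1:-→d2:-→d3:-→d4:-→d5:-→d6:H2→d7:-→d8:-→d9:-→d10:-→d11:-→d12:-→d13:-→d14:-→d15:-→d16:H2  best=H2
  add 0.0.0.0/0 -> H0 at depth 0

== LOOKUPS ==
["H3","H3","H1","H1","H3","H4","H3","H5","H2","H2","H2"]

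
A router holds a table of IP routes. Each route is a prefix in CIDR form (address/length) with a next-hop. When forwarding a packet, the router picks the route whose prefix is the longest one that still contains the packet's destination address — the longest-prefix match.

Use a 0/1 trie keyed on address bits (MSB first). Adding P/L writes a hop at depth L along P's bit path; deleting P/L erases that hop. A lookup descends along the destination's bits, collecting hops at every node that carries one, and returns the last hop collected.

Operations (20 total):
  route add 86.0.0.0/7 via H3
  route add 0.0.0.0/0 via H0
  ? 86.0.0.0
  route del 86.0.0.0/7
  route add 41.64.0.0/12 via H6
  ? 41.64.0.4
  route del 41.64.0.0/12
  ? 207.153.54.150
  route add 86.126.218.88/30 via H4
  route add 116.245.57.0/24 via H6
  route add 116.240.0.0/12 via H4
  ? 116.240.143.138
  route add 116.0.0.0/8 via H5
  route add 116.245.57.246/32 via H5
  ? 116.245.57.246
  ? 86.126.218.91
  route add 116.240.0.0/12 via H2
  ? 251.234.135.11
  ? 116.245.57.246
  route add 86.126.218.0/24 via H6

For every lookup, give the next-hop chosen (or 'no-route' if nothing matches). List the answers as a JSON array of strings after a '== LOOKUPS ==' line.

Process each operation:
  add 86.0.0.0/7 -> H3 at depth 7
  add 0.0.0.0/0 -> H0 at depth 0
  Q 86.0.0.0: descend 0101011 ; hops seen [H0,H3] ; pick H3
  - 86.0.0.0/7 clear@7
  add 41.64.0.0/12 -> H6 at depth 12
  Q 41.64.0.4: descend 001010010100 ; hops seen [H0,H6] ; pick H6
  - 41.64.0.0/12 clear@12
  Q 207.153.54.150: descend ε ; hops seen [H0] ; pick H0
  add 86.126.218.88/30 -> H4 at depth 30
  add 116.245.57.0/24 -> H6 at depth 24
  add 116.240.0.0/12 -> H4 at depth 12
  Q 116.240.143.138: descend 0111010011110 ; hops seen [H0,H4] ; pick H4
  add 116.0.0.0/8 -> H5 at depth 8
  add 116.245.57.246/32 -> H5 at depth 32
  Q 116.245.57.246: descend 01110100111101010011100111110110 ; hops seen [H0,H5,H4,H6,H5] ; pick H5
  Q 86.126.218.91: descend 010101100111111011011010010110 ; hops seen [H0,H4] ; pick H4
  add 116.240.0.0/12 -> H2 at depth 12
  Q 251.234.135.11: descend ε ; hops seen [H0] ; pick H0
  Q 116.245.57.246: descend 01110100111101010011100111110110 ; hops seen [H0,H5,H2,H6,H5] ; pick H5
  add 86.126.218.0/24 -> H6 at depth 24

== LOOKUPS ==
["H3","H6","H0","H4","H5","H4","H0","H5"]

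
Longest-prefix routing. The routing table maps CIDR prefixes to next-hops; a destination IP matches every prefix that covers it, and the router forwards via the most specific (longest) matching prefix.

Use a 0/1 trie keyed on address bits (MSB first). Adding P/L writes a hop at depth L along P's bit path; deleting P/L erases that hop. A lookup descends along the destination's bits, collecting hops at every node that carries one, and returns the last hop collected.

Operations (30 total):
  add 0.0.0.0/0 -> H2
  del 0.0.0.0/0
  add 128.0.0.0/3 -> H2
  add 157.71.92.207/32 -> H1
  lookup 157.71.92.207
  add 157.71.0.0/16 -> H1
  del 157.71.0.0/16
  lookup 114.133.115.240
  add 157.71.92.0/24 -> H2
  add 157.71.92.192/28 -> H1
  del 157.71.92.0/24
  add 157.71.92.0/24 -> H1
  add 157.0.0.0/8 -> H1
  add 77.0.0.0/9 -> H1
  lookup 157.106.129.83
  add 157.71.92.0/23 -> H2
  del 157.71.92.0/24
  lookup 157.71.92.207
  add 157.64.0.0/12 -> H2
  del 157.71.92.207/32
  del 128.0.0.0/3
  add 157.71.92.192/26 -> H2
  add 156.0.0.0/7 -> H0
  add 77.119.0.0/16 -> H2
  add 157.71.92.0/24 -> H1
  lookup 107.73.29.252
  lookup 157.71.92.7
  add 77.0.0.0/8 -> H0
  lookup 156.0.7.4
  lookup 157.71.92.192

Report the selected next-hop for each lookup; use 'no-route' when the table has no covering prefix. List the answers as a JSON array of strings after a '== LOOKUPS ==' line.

Trace:
  + 0.0.0.0/0 (H2) depth=0
  del 0.0.0.0/0 (clear depth 0)
  + 128.0.0.0/3 (H2) depth=3
  + 157.71.92.207/32 (H1) depth=32
  Q 157.71.92.207: descend 10011101010001110101110011001111 ; hops seen [H2,H1] ; pick H1
  + 157.71.0.0/16 (H1) depth=16
  del 157.71.0.0/16 (clear depth 16)
  Q 114.133.115.240: descend ε ; hops seen [∅] ; pick no-route
  + 157.71.92.0/24 (H2) depth=24
  + 157.71.92.192/28 (H1) depth=28
  del 157.71.92.0/24 (clear depth 24)
  + 157.71.92.0/24 (H1) depth=24
  + 157.0.0.0/8 (H1) depth=8
  + 77.0.0.0/9 (H1) depth=9
  Q 157.106.129.83: descend 1001110101 ; hops seen [H2,H1] ; pick H1
  + 157.71.92.0/23 (H2) depth=23
  del 157.71.92.0/24 (clear depth 24)
  Q 157.71.92.207: descend 10011101010001110101110011001111 ; hops seen [H2,H1,H2,H1,H1] ; pick H1
  + 157.64.0.0/12 (H2) depth=12
  del 157.71.92.207/32 (clear depth 32)
  del 128.0.0.0/3 (clear depth 3)
  + 157.71.92.192/26 (H2) depth=26
  + 156.0.0.0/7 (H0) depth=7
  + 77.119.0.0/16 (H2) depth=16
  + 157.71.92.0/24 (H1) depth=24
  Q 107.73.29.252: descend 01 ; hops seen [∅] ; pick no-route
  Q 157.71.92.7: descend 100111010100011101011100 ; hops seen [H0,H1,H2,H2,H1] ; pick H1
  + 77.0.0.0/8 (H0) depth=8
  Q 156.0.7.4: descend 1001110 ; hops seen [H0] ; pick H0
  Q 157.71.92.192: descend 1001110101000111010111001100 ; hops seen [H0,H1,H2,H2,H1,H2,H1] ; pick H1

== LOOKUPS ==
["H1","no-route","H1","H1","no-route","H1","H0","H1"]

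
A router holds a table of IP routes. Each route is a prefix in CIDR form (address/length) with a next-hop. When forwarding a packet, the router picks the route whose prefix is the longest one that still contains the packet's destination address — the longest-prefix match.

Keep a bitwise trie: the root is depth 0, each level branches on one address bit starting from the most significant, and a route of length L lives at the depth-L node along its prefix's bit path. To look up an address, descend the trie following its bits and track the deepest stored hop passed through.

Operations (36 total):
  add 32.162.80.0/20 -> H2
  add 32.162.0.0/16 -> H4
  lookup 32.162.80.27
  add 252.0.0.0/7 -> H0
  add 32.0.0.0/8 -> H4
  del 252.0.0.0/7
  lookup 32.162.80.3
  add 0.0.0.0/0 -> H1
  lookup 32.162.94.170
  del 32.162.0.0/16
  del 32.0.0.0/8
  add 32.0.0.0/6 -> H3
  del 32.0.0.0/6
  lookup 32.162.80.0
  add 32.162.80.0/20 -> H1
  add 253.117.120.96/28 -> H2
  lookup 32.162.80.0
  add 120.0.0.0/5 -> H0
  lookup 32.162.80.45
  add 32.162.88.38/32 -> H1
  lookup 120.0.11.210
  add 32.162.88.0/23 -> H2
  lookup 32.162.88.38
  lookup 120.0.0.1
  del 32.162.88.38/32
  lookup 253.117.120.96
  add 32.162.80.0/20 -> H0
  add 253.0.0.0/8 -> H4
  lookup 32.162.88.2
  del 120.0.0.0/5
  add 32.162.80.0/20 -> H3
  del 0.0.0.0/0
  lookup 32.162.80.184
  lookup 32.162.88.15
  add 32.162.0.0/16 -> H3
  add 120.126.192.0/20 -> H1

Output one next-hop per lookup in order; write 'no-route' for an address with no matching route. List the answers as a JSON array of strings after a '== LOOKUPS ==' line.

Apply in order:
  add 32.162.80.0/20 -> H2 at depth 20
  add 32.162.0.0/16 -> H4 at depth 16
  ? 32.162.80.27  path d0:-→d1:-→d2:-→d3:-→d4:-→d5:-→d6:-→d7:-→d8:-→d9:-→d10:-→d11:-→d12:-→d13:-→d14:-→d15:-→d16:H4→d17:-→d18:-→d19:-→d20:H2  best=H2
  add 252.0.0.0/7 -> H0 at depth 7
  add 32.0.0.0/8 -> H4 at depth 8
  del 252.0.0.0/7 (clear depth 7)
  ? 32.162.80.3  path d0:-→d1:-→d2:-→d3:-→d4:-→d5:-→d6:-→d7:-→d8:H4→d9:-→d10:-→d11:-→d12:-→d13:-→d14:-→d15:-→d16:H4→d17:-→d18:-→d19:-→d20:H2  best=H2
  add 0.0.0.0/0 -> H1 at depth 0
  ? 32.162.94.170  path d0:H1→d1:-→d2:-→d3:-→d4:-→d5:-→d6:-→d7:-→d8:H4→d9:-→d10:-→d11:-→d12:-→d13:-→d14:-→d15:-→d16:H4→d17:-→d18:-→d19:-→d20:H2  best=H2
  del 32.162.0.0/16 (clear depth 16)
  del 32.0.0.0/8 (clear depth 8)
  add 32.0.0.0/6 -> H3 at depth 6
  del 32.0.0.0/6 (clear depth 6)
  ? 32.162.80.0  path d0:H1→d1:-→d2:-→d3:-→d4:-→d5:-→d6:-→d7:-→d8:-→d9:-→d10:-→d11:-→d12:-→d13:-→d14:-→d15:-→d16:-→d17:-→d18:-→d19:-→d20:H2  best=H2
  add 32.162.80.0/20 -> H1 at depth 20
  add 253.117.120.96/28 -> H2 at depth 28
  ? 32.162.80.0  path d0:H1→d1:-→d2:-→d3:-→d4:-→d5:-→d6:-→d7:-→d8:-→d9:-→d10:-→d11:-→d12:-→d13:-→d14:-→d15:-→d16:-→d17:-→d18:-→d19:-→d20:H1  best=H1
  add 120.0.0.0/5 -> H0 at depth 5
  ? 32.162.80.45  path d0:H1→d1:-→d2:-→d3:-→d4:-→d5:-→d6:-→d7:-→d8:-→d9:-→d10:-→d11:-→d12:-→d13:-→d14:-→d15:-→d16:-→d17:-→d18:-→d19:-→d20:H1  best=H1
  add 32.162.88.38/32 -> H1 at depth 32
  ? 120.0.11.210  path d0:H1→d1:-→d2:-→d3:-→d4:-→d5:H0  best=H0
  add 32.162.88.0/23 -> H2 at depth 23
  ? 32.162.88.38  path d0:H1→d1:-→d2:-→d3:-→d4:-→d5:-→d6:-→d7:-→d8:-→d9:-→d10:-→d11:-→d12:-→d13:-→d14:-→d15:-→d16:-→d17:-→d18:-→d19:-→d20:H1→d21:-→d22:-→d23:H2→d24:-→d25:-→d26:-→d27:-→d28:-→d29:-→d30:-→d31:-→d32:H1  best=H1
  ? 120.0.0.1  path d0:H1→d1:-→d2:-→d3:-→d4:-→d5:H0  best=H0
  del 32.162.88.38/32 (clear depth 32)
  ? 253.117.120.96  path d0:H1→d1:-→d2:-→d3:-→d4:-→d5:-→d6:-→d7:-→d8:-→d9:-→d10:-→d11:-→d12:-→d13:-→d14:-→d15:-→d16:-→d17:-→d18:-→d19:-→d20:-→d21:-→d22:-→d23:-→d24:-→d25:-→d26:-→d27:-→d28:H2  best=H2
  add 32.162.80.0/20 -> H0 at depth 20
  add 253.0.0.0/8 -> H4 at depth 8
  ? 32.162.88.2  path d0:H1→d1:-→d2:-→d3:-→d4:-→d5:-→d6:-→d7:-→d8:-→d9:-→d10:-→d11:-→d12:-→d13:-→d14:-→d15:-→d16:-→d17:-→d18:-→d19:-→d20:H0→d21:-→d22:-→d23:H2→d24:-→d25:-→d26:-  best=H2
  del 120.0.0.0/5 (clear depth 5)
  add 32.162.80.0/20 -> H3 at depth 20
  del 0.0.0.0/0 (clear depth 0)
  ? 32.162.80.184  path d0:-→d1:-→d2:-→d3:-→d4:-→d5:-→d6:-→d7:-→d8:-→d9:-→d10:-→d11:-→d12:-→d13:-→d14:-→d15:-→d16:-→d17:-→d18:-→d19:-→d20:H3  best=H3
  ? 32.162.88.15  path d0:-→d1:-→d2:-→d3:-→d4:-→d5:-→d6:-→d7:-→d8:-→d9:-→d10:-→d11:-→d12:-→d13:-→d14:-→d15:-→d16:-→d17:-→d18:-→d19:-→d20:H3→d21:-→d22:-→d23:H2→d24:-→d25:-→d26:-  best=H2
  add 32.162.0.0/16 -> H3 at depth 16
  add 120.126.192.0/20 -> H1 at depth 20

== LOOKUPS ==
["H2","H2","H2","H2","H1","H1","H0","H1","H0","H2","H2","H3","H2"]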